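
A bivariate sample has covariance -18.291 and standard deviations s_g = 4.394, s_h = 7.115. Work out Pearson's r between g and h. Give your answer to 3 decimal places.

r = Cov(g,h) / (s_g · s_h) = -18.291 / (4.394 × 7.115)
  = -18.291 / 31.2633 ≈ -0.585

-0.585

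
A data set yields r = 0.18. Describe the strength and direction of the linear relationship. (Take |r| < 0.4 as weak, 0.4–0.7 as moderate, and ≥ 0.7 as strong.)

r = 0.18 > 0 so the relationship is positive.
|r| = 0.18, which falls in the weak range.

weak positive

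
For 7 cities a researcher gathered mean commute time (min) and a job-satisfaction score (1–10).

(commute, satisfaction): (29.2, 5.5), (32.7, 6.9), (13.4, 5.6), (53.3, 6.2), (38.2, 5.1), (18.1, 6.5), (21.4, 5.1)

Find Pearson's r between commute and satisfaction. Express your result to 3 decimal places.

n = 7, Σx = 206.3, Σy = 40.9, Σx² = 7187.19, Σy² = 241.93, Σxy = 1213.34
nΣxy − ΣxΣy = 8493.38 − 8437.67 = 55.71
nΣx² − (Σx)² = 50310.33 − 42559.69 = 7750.64; nΣy² − (Σy)² = 1693.51 − 1672.81 = 20.7
r = 55.71 / √(7750.64 × 20.7) = 55.71 / 400.5474 ≈ 0.139

0.139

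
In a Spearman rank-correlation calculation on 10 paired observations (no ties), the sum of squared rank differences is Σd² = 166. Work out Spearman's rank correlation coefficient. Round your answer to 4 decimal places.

ρ = 1 − 6Σd² / [n(n²−1)] = 1 − 6×166 / (10×99)
  = 1 − 996/990 = 1 − 1.00606 ≈ -0.0061

-0.0061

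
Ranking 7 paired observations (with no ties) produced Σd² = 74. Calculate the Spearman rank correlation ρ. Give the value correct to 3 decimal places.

ρ = 1 − 6Σd² / [n(n²−1)] = 1 − 6×74 / (7×48)
  = 1 − 444/336 = 1 − 1.3214 ≈ -0.321

-0.321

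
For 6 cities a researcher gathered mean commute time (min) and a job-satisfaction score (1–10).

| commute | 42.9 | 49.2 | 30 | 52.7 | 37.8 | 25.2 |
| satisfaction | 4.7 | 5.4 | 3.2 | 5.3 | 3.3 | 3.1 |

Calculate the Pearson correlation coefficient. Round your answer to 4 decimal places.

n = 6, Σx = 237.8, Σy = 25, Σx² = 10002.22, Σy² = 110.08, Σxy = 1045.48
nΣxy − ΣxΣy = 6272.88 − 5945 = 327.88
nΣx² − (Σx)² = 60013.32 − 56548.84 = 3464.48; nΣy² − (Σy)² = 660.48 − 625 = 35.48
r = 327.88 / √(3464.48 × 35.48) = 327.88 / 350.5991 ≈ 0.9352

0.9352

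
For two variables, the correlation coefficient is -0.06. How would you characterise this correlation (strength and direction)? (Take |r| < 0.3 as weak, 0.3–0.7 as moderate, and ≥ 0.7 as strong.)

weak negative

r = -0.06 < 0 so the relationship is negative.
|r| = 0.06, which falls in the weak range.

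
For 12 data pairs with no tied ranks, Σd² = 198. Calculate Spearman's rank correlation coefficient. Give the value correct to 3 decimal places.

ρ = 1 − 6Σd² / [n(n²−1)] = 1 − 6×198 / (12×143)
  = 1 − 1188/1716 = 1 − 0.6923 ≈ 0.308

0.308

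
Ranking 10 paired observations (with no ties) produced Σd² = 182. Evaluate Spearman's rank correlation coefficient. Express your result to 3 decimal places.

ρ = 1 − 6Σd² / [n(n²−1)] = 1 − 6×182 / (10×99)
  = 1 − 1092/990 = 1 − 1.1030 ≈ -0.103

-0.103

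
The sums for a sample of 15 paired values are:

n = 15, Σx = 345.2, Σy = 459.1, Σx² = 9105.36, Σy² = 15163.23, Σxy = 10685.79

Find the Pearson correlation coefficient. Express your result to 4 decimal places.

r = (nΣxy − ΣxΣy) / √[(nΣx² − (Σx)²)(nΣy² − (Σy)²)]
Numerator: 15×10685.79 − 345.2×459.1 = 1805.53
Denominator: √[(136580.4 − 119163.04)(227448.45 − 210772.81)] = √[17417.36 × 16675.64] = 17042.4653
r = 1805.53 / 17042.4653 ≈ 0.1059

0.1059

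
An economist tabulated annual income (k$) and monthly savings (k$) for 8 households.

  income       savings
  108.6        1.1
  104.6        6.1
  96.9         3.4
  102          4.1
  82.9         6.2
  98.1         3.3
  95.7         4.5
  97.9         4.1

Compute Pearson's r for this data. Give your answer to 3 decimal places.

n = 8, Σx = 786.7, Σy = 32.8, Σx² = 77767.65, Σy² = 153.18, Σxy = 3174.93
nΣxy − ΣxΣy = 25399.44 − 25803.76 = -404.32
nΣx² − (Σx)² = 622141.2 − 618896.89 = 3244.31; nΣy² − (Σy)² = 1225.44 − 1075.84 = 149.6
r = -404.32 / √(3244.31 × 149.6) = -404.32 / 696.6698 ≈ -0.580

-0.580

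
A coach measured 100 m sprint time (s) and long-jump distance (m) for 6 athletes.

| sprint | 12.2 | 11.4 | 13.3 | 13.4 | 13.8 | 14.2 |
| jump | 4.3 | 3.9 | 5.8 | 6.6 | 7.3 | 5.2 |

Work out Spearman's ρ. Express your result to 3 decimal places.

0.657

Rank sprint: 2, 1, 3, 4, 5, 6
Rank jump: 2, 1, 4, 5, 6, 3
d = rank(sprint) − rank(jump): 0, 0, -1, -1, -1, 3; Σd² = 12
ρ = 1 − 6Σd² / [n(n²−1)] = 1 − 6×12 / (6×35) = 1 − 72/210 ≈ 0.657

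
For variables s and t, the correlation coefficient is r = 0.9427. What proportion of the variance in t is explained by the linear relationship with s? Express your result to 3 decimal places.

r² = (0.9427)² = 0.889

0.889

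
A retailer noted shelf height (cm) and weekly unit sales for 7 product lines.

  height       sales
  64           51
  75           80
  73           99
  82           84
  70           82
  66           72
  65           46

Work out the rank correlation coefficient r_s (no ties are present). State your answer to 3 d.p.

0.786

Rank height: 1, 6, 5, 7, 4, 3, 2
Rank sales: 2, 4, 7, 6, 5, 3, 1
d = rank(height) − rank(sales): -1, 2, -2, 1, -1, 0, 1; Σd² = 12
ρ = 1 − 6Σd² / [n(n²−1)] = 1 − 6×12 / (7×48) = 1 − 72/336 ≈ 0.786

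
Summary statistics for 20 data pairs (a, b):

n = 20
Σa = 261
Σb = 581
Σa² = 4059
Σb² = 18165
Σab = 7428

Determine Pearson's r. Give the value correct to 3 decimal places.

-0.168

r = (nΣab − ΣaΣb) / √[(nΣa² − (Σa)²)(nΣb² − (Σb)²)]
Numerator: 20×7428 − 261×581 = -3081
Denominator: √[(81180 − 68121)(363300 − 337561)] = √[13059 × 25739] = 18333.7285
r = -3081 / 18333.7285 ≈ -0.168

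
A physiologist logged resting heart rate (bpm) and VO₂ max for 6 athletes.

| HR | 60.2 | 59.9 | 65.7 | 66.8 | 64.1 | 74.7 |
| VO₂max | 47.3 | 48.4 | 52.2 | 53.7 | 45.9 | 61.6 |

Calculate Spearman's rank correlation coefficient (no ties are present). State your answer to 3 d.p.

Rank HR: 2, 1, 4, 5, 3, 6
Rank VO₂max: 2, 3, 4, 5, 1, 6
d = rank(HR) − rank(VO₂max): 0, -2, 0, 0, 2, 0; Σd² = 8
ρ = 1 − 6Σd² / [n(n²−1)] = 1 − 6×8 / (6×35) = 1 − 48/210 ≈ 0.771

0.771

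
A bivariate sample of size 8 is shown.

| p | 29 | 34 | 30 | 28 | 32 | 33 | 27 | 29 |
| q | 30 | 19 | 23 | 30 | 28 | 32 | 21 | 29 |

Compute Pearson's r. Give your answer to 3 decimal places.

-0.083

n = 8, Σp = 242, Σq = 212, Σp² = 7364, Σq² = 5780, Σpq = 6406
nΣpq − ΣpΣq = 51248 − 51304 = -56
nΣp² − (Σp)² = 58912 − 58564 = 348; nΣq² − (Σq)² = 46240 − 44944 = 1296
r = -56 / √(348 × 1296) = -56 / 671.5713 ≈ -0.083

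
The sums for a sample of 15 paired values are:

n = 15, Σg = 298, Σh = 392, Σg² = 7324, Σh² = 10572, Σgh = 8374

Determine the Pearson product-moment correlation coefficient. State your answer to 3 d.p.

r = (nΣgh − ΣgΣh) / √[(nΣg² − (Σg)²)(nΣh² − (Σh)²)]
Numerator: 15×8374 − 298×392 = 8794
Denominator: √[(109860 − 88804)(158580 − 153664)] = √[21056 × 4916] = 10174.0501
r = 8794 / 10174.0501 ≈ 0.864

0.864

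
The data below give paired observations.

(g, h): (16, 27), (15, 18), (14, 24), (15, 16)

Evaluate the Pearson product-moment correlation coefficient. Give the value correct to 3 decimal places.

n = 4, Σg = 60, Σh = 85, Σg² = 902, Σh² = 1885, Σgh = 1278
nΣgh − ΣgΣh = 5112 − 5100 = 12
nΣg² − (Σg)² = 3608 − 3600 = 8; nΣh² − (Σh)² = 7540 − 7225 = 315
r = 12 / √(8 × 315) = 12 / 50.1996 ≈ 0.239

0.239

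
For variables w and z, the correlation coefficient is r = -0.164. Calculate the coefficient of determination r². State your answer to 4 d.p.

r² = (-0.164)² = 0.0269

0.0269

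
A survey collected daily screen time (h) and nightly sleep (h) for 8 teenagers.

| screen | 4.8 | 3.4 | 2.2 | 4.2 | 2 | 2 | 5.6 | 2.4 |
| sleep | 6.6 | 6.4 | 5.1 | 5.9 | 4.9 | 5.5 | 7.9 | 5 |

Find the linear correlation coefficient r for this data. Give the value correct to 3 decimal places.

n = 8, Σx = 26.6, Σy = 47.3, Σx² = 102.2, Σy² = 287.01, Σxy = 166.48
nΣxy − ΣxΣy = 1331.84 − 1258.18 = 73.66
nΣx² − (Σx)² = 817.6 − 707.56 = 110.04; nΣy² − (Σy)² = 2296.08 − 2237.29 = 58.79
r = 73.66 / √(110.04 × 58.79) = 73.66 / 80.4317 ≈ 0.916

0.916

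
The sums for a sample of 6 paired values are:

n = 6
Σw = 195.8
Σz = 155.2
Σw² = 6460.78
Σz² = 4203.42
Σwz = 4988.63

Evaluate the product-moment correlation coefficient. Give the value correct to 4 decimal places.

r = (nΣwz − ΣwΣz) / √[(nΣw² − (Σw)²)(nΣz² − (Σz)²)]
Numerator: 6×4988.63 − 195.8×155.2 = -456.38
Denominator: √[(38764.68 − 38337.64)(25220.52 − 24087.04)] = √[427.04 × 1133.48] = 695.7308
r = -456.38 / 695.7308 ≈ -0.6560

-0.6560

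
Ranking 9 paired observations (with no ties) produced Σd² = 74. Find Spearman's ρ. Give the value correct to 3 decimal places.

0.383

ρ = 1 − 6Σd² / [n(n²−1)] = 1 − 6×74 / (9×80)
  = 1 − 444/720 = 1 − 0.6167 ≈ 0.383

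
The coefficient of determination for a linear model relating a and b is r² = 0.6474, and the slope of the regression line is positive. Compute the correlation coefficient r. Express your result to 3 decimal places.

|r| = √0.6474 = 0.805
The association is positive, so r = 0.805.

0.805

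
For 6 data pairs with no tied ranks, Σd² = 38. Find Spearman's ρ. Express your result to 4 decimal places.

ρ = 1 − 6Σd² / [n(n²−1)] = 1 − 6×38 / (6×35)
  = 1 − 228/210 = 1 − 1.08571 ≈ -0.0857

-0.0857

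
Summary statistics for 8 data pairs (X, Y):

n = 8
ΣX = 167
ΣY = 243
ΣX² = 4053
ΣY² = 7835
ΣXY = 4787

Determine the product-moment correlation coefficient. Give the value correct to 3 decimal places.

-0.563

r = (nΣXY − ΣXΣY) / √[(nΣX² − (ΣX)²)(nΣY² − (ΣY)²)]
Numerator: 8×4787 − 167×243 = -2285
Denominator: √[(32424 − 27889)(62680 − 59049)] = √[4535 × 3631] = 4057.9040
r = -2285 / 4057.9040 ≈ -0.563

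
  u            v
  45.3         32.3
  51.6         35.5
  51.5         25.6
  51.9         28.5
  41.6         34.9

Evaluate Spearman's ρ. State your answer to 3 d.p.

-0.200

Rank u: 2, 4, 3, 5, 1
Rank v: 3, 5, 1, 2, 4
d = rank(u) − rank(v): -1, -1, 2, 3, -3; Σd² = 24
ρ = 1 − 6Σd² / [n(n²−1)] = 1 − 6×24 / (5×24) = 1 − 144/120 ≈ -0.200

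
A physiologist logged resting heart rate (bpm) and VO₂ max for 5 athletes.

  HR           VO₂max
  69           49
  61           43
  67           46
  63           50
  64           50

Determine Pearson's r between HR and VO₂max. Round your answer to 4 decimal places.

n = 5, Σx = 324, Σy = 238, Σx² = 21036, Σy² = 11366, Σxy = 15436
nΣxy − ΣxΣy = 77180 − 77112 = 68
nΣx² − (Σx)² = 105180 − 104976 = 204; nΣy² − (Σy)² = 56830 − 56644 = 186
r = 68 / √(204 × 186) = 68 / 194.7922 ≈ 0.3491

0.3491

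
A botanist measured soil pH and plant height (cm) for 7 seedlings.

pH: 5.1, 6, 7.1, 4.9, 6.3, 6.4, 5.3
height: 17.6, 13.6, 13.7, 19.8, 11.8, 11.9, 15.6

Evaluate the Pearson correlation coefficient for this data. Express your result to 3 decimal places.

-0.822

n = 7, Σx = 41.1, Σy = 104, Σx² = 245.17, Σy² = 1598.66, Σxy = 598.83
nΣxy − ΣxΣy = 4191.81 − 4274.4 = -82.59
nΣx² − (Σx)² = 1716.19 − 1689.21 = 26.98; nΣy² − (Σy)² = 11190.62 − 10816 = 374.62
r = -82.59 / √(26.98 × 374.62) = -82.59 / 100.5348 ≈ -0.822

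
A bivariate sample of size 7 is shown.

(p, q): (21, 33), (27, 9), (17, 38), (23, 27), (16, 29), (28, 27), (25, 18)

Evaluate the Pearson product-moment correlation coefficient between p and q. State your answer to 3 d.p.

n = 7, Σp = 157, Σq = 181, Σp² = 3653, Σq² = 5237, Σpq = 3873
nΣpq − ΣpΣq = 27111 − 28417 = -1306
nΣp² − (Σp)² = 25571 − 24649 = 922; nΣq² − (Σq)² = 36659 − 32761 = 3898
r = -1306 / √(922 × 3898) = -1306 / 1895.7732 ≈ -0.689

-0.689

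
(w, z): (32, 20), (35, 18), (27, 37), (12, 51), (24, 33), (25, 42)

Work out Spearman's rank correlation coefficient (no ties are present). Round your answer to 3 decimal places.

Rank w: 5, 6, 4, 1, 2, 3
Rank z: 2, 1, 4, 6, 3, 5
d = rank(w) − rank(z): 3, 5, 0, -5, -1, -2; Σd² = 64
ρ = 1 − 6Σd² / [n(n²−1)] = 1 − 6×64 / (6×35) = 1 − 384/210 ≈ -0.829

-0.829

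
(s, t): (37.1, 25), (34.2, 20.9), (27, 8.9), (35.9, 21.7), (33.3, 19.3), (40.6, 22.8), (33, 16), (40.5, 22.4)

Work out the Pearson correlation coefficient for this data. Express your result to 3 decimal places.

n = 8, Σs = 281.6, Σt = 157, Σs² = 10050.36, Σt² = 3262, Σst = 5665.18
nΣst − ΣsΣt = 45321.44 − 44211.2 = 1110.24
nΣs² − (Σs)² = 80402.88 − 79298.56 = 1104.32; nΣt² − (Σt)² = 26096 − 24649 = 1447
r = 1110.24 / √(1104.32 × 1447) = 1110.24 / 1264.1009 ≈ 0.878

0.878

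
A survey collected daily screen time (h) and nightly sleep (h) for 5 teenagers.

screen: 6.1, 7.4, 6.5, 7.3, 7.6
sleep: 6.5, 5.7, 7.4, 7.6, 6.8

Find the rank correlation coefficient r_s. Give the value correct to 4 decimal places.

-0.1000

Rank screen: 1, 4, 2, 3, 5
Rank sleep: 2, 1, 4, 5, 3
d = rank(screen) − rank(sleep): -1, 3, -2, -2, 2; Σd² = 22
ρ = 1 − 6Σd² / [n(n²−1)] = 1 − 6×22 / (5×24) = 1 − 132/120 ≈ -0.1000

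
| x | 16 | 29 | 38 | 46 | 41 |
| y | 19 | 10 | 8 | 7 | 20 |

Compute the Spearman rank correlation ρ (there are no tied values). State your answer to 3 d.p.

Rank x: 1, 2, 3, 5, 4
Rank y: 4, 3, 2, 1, 5
d = rank(x) − rank(y): -3, -1, 1, 4, -1; Σd² = 28
ρ = 1 − 6Σd² / [n(n²−1)] = 1 − 6×28 / (5×24) = 1 − 168/120 ≈ -0.400

-0.400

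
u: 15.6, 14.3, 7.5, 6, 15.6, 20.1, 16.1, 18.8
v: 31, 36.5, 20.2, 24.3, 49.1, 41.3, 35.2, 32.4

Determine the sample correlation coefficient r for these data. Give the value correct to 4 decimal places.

0.7093

n = 8, Σu = 114, Σv = 270, Σu² = 1800.12, Σv² = 9697.08, Σuv = 4074.78
nΣuv − ΣuΣv = 32598.24 − 30780 = 1818.24
nΣu² − (Σu)² = 14400.96 − 12996 = 1404.96; nΣv² − (Σv)² = 77576.64 − 72900 = 4676.64
r = 1818.24 / √(1404.96 × 4676.64) = 1818.24 / 2563.2971 ≈ 0.7093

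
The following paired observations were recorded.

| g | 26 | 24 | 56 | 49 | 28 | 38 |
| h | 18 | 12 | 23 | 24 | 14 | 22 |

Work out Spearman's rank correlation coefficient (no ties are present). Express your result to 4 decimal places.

Rank g: 2, 1, 6, 5, 3, 4
Rank h: 3, 1, 5, 6, 2, 4
d = rank(g) − rank(h): -1, 0, 1, -1, 1, 0; Σd² = 4
ρ = 1 − 6Σd² / [n(n²−1)] = 1 − 6×4 / (6×35) = 1 − 24/210 ≈ 0.8857

0.8857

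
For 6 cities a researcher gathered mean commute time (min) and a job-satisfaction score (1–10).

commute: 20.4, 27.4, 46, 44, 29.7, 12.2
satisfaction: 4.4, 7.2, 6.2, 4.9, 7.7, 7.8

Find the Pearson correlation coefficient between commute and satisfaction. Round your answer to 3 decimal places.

n = 6, Σx = 179.7, Σy = 38.2, Σx² = 6249.85, Σy² = 253.78, Σxy = 1111.69
nΣxy − ΣxΣy = 6670.14 − 6864.54 = -194.4
nΣx² − (Σx)² = 37499.1 − 32292.09 = 5207.01; nΣy² − (Σy)² = 1522.68 − 1459.24 = 63.44
r = -194.4 / √(5207.01 × 63.44) = -194.4 / 574.7458 ≈ -0.338

-0.338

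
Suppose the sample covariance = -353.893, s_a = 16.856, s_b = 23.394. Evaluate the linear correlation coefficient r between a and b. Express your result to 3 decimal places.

r = Cov(a,b) / (s_a · s_b) = -353.893 / (16.856 × 23.394)
  = -353.893 / 394.3293 ≈ -0.897

-0.897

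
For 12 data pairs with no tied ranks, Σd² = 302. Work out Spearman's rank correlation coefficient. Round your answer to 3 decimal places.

-0.056

ρ = 1 − 6Σd² / [n(n²−1)] = 1 − 6×302 / (12×143)
  = 1 − 1812/1716 = 1 − 1.0559 ≈ -0.056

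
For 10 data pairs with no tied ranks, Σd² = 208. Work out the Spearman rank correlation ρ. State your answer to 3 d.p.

-0.261

ρ = 1 − 6Σd² / [n(n²−1)] = 1 − 6×208 / (10×99)
  = 1 − 1248/990 = 1 − 1.2606 ≈ -0.261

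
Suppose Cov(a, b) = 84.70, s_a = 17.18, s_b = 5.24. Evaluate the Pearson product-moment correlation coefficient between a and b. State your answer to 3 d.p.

r = Cov(a,b) / (s_a · s_b) = 84.70 / (17.18 × 5.24)
  = 84.70 / 90.0232 ≈ 0.941

0.941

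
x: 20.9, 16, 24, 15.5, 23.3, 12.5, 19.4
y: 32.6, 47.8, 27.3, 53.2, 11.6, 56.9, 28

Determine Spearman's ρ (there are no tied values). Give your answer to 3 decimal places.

-0.929

Rank x: 5, 3, 7, 2, 6, 1, 4
Rank y: 4, 5, 2, 6, 1, 7, 3
d = rank(x) − rank(y): 1, -2, 5, -4, 5, -6, 1; Σd² = 108
ρ = 1 − 6Σd² / [n(n²−1)] = 1 − 6×108 / (7×48) = 1 − 648/336 ≈ -0.929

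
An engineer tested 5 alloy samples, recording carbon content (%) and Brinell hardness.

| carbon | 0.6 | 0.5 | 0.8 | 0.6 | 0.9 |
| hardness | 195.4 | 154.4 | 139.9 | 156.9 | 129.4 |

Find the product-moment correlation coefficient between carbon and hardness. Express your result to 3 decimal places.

-0.650

n = 5, Σx = 3.4, Σy = 776, Σx² = 2.42, Σy² = 122954.5, Σxy = 516.96
nΣxy − ΣxΣy = 2584.8 − 2638.4 = -53.6
nΣx² − (Σx)² = 12.1 − 11.56 = 0.54; nΣy² − (Σy)² = 614772.5 − 602176 = 12596.5
r = -53.6 / √(0.54 × 12596.5) = -53.6 / 82.4749 ≈ -0.650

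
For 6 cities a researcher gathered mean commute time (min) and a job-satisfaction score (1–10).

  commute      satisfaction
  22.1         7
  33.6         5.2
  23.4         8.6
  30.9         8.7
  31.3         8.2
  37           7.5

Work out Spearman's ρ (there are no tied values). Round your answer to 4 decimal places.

Rank commute: 1, 5, 2, 3, 4, 6
Rank satisfaction: 2, 1, 5, 6, 4, 3
d = rank(commute) − rank(satisfaction): -1, 4, -3, -3, 0, 3; Σd² = 44
ρ = 1 − 6Σd² / [n(n²−1)] = 1 − 6×44 / (6×35) = 1 − 264/210 ≈ -0.2571

-0.2571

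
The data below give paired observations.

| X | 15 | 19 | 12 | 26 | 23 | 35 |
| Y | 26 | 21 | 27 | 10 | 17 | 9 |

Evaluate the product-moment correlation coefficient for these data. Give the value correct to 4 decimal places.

-0.9493

n = 6, ΣX = 130, ΣY = 110, ΣX² = 3160, ΣY² = 2316, ΣXY = 2079
nΣXY − ΣXΣY = 12474 − 14300 = -1826
nΣX² − (ΣX)² = 18960 − 16900 = 2060; nΣY² − (ΣY)² = 13896 − 12100 = 1796
r = -1826 / √(2060 × 1796) = -1826 / 1923.4760 ≈ -0.9493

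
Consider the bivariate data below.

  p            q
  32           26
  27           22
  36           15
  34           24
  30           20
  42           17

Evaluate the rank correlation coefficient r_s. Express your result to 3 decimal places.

-0.486

Rank p: 3, 1, 5, 4, 2, 6
Rank q: 6, 4, 1, 5, 3, 2
d = rank(p) − rank(q): -3, -3, 4, -1, -1, 4; Σd² = 52
ρ = 1 − 6Σd² / [n(n²−1)] = 1 − 6×52 / (6×35) = 1 − 312/210 ≈ -0.486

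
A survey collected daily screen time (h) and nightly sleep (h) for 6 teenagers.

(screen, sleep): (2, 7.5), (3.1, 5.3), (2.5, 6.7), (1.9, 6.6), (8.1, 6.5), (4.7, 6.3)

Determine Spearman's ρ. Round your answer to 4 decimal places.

Rank screen: 2, 4, 3, 1, 6, 5
Rank sleep: 6, 1, 5, 4, 3, 2
d = rank(screen) − rank(sleep): -4, 3, -2, -3, 3, 3; Σd² = 56
ρ = 1 − 6Σd² / [n(n²−1)] = 1 − 6×56 / (6×35) = 1 − 336/210 ≈ -0.6000

-0.6000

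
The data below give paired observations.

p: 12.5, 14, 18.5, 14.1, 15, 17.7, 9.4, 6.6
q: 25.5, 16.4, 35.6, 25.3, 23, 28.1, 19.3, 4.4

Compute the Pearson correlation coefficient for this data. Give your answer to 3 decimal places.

0.870

n = 8, Σp = 107.8, Σq = 177.6, Σp² = 1563.52, Σq² = 4537.12, Σpq = 2616.51
nΣpq − ΣpΣq = 20932.08 − 19145.28 = 1786.8
nΣp² − (Σp)² = 12508.16 − 11620.84 = 887.32; nΣq² − (Σq)² = 36296.96 − 31541.76 = 4755.2
r = 1786.8 / √(887.32 × 4755.2) = 1786.8 / 2054.1139 ≈ 0.870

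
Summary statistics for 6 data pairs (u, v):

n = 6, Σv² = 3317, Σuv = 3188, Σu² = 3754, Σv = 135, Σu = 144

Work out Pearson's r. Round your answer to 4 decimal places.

r = (nΣuv − ΣuΣv) / √[(nΣu² − (Σu)²)(nΣv² − (Σv)²)]
Numerator: 6×3188 − 144×135 = -312
Denominator: √[(22524 − 20736)(19902 − 18225)] = √[1788 × 1677] = 1731.6108
r = -312 / 1731.6108 ≈ -0.1802

-0.1802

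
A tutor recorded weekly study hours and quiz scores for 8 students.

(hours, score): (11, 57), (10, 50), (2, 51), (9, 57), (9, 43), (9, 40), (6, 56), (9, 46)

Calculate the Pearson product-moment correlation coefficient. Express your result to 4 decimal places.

n = 8, Σx = 65, Σy = 400, Σx² = 585, Σy² = 20300, Σxy = 3239
nΣxy − ΣxΣy = 25912 − 26000 = -88
nΣx² − (Σx)² = 4680 − 4225 = 455; nΣy² − (Σy)² = 162400 − 160000 = 2400
r = -88 / √(455 × 2400) = -88 / 1044.9880 ≈ -0.0842

-0.0842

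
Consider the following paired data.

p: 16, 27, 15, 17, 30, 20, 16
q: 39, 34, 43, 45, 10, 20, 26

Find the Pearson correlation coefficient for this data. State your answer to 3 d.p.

-0.654

n = 7, Σp = 141, Σq = 217, Σp² = 3055, Σq² = 7727, Σpq = 4068
nΣpq − ΣpΣq = 28476 − 30597 = -2121
nΣp² − (Σp)² = 21385 − 19881 = 1504; nΣq² − (Σq)² = 54089 − 47089 = 7000
r = -2121 / √(1504 × 7000) = -2121 / 3244.6880 ≈ -0.654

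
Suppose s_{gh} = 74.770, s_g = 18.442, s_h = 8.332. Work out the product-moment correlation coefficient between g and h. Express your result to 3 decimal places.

r = Cov(g,h) / (s_g · s_h) = 74.770 / (18.442 × 8.332)
  = 74.770 / 153.6587 ≈ 0.487

0.487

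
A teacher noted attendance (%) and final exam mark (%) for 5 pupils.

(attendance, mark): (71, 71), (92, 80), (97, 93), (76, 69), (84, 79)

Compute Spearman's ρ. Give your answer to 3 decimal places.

Rank attendance: 1, 4, 5, 2, 3
Rank mark: 2, 4, 5, 1, 3
d = rank(attendance) − rank(mark): -1, 0, 0, 1, 0; Σd² = 2
ρ = 1 − 6Σd² / [n(n²−1)] = 1 − 6×2 / (5×24) = 1 − 12/120 ≈ 0.900

0.900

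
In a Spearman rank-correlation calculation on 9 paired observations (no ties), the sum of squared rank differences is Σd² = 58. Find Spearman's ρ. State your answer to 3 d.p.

0.517

ρ = 1 − 6Σd² / [n(n²−1)] = 1 − 6×58 / (9×80)
  = 1 − 348/720 = 1 − 0.4833 ≈ 0.517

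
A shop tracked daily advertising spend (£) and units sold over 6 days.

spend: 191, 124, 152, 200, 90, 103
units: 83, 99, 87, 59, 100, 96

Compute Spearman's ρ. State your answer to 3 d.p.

Rank spend: 5, 3, 4, 6, 1, 2
Rank units: 2, 5, 3, 1, 6, 4
d = rank(spend) − rank(units): 3, -2, 1, 5, -5, -2; Σd² = 68
ρ = 1 − 6Σd² / [n(n²−1)] = 1 − 6×68 / (6×35) = 1 − 408/210 ≈ -0.943

-0.943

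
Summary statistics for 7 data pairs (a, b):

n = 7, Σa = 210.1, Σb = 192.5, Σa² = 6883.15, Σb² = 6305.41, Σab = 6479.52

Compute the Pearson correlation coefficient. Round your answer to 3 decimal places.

r = (nΣab − ΣaΣb) / √[(nΣa² − (Σa)²)(nΣb² − (Σb)²)]
Numerator: 7×6479.52 − 210.1×192.5 = 4912.39
Denominator: √[(48182.05 − 44142.01)(44137.87 − 37056.25)] = √[4040.04 × 7081.62] = 5348.8343
r = 4912.39 / 5348.8343 ≈ 0.918

0.918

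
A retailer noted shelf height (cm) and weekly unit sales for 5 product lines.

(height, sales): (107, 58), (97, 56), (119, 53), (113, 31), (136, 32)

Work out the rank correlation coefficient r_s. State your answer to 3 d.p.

-0.600

Rank height: 2, 1, 4, 3, 5
Rank sales: 5, 4, 3, 1, 2
d = rank(height) − rank(sales): -3, -3, 1, 2, 3; Σd² = 32
ρ = 1 − 6Σd² / [n(n²−1)] = 1 − 6×32 / (5×24) = 1 − 192/120 ≈ -0.600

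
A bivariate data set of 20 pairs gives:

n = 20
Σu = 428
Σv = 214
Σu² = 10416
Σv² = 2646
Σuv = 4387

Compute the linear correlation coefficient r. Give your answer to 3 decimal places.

r = (nΣuv − ΣuΣv) / √[(nΣu² − (Σu)²)(nΣv² − (Σv)²)]
Numerator: 20×4387 − 428×214 = -3852
Denominator: √[(208320 − 183184)(52920 − 45796)] = √[25136 × 7124] = 13381.6615
r = -3852 / 13381.6615 ≈ -0.288

-0.288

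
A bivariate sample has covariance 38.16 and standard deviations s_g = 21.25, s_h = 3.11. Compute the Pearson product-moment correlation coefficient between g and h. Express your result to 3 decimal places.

0.577

r = Cov(g,h) / (s_g · s_h) = 38.16 / (21.25 × 3.11)
  = 38.16 / 66.0875 ≈ 0.577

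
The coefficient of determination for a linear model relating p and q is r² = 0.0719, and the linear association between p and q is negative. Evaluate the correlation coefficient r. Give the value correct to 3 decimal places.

-0.268

|r| = √0.0719 = 0.268
The association is negative, so r = −0.268.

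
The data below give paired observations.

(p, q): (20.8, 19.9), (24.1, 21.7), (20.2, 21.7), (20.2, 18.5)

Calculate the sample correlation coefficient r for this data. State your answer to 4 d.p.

n = 4, Σp = 85.3, Σq = 81.8, Σp² = 1829.53, Σq² = 1680.04, Σpq = 1748.93
nΣpq − ΣpΣq = 6995.72 − 6977.54 = 18.18
nΣp² − (Σp)² = 7318.12 − 7276.09 = 42.03; nΣq² − (Σq)² = 6720.16 − 6691.24 = 28.92
r = 18.18 / √(42.03 × 28.92) = 18.18 / 34.8641 ≈ 0.5215

0.5215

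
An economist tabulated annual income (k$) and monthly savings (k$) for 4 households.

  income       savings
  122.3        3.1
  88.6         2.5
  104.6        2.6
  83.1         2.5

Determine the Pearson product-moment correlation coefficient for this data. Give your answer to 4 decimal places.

n = 4, Σx = 398.6, Σy = 10.7, Σx² = 40654.02, Σy² = 28.87, Σxy = 1080.34
nΣxy − ΣxΣy = 4321.36 − 4265.02 = 56.34
nΣx² − (Σx)² = 162616.08 − 158881.96 = 3734.12; nΣy² − (Σy)² = 115.48 − 114.49 = 0.99
r = 56.34 / √(3734.12 × 0.99) = 56.34 / 60.8011 ≈ 0.9266

0.9266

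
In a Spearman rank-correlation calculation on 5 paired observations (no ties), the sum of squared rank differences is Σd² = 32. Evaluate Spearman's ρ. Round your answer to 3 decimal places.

ρ = 1 − 6Σd² / [n(n²−1)] = 1 − 6×32 / (5×24)
  = 1 − 192/120 = 1 − 1.6000 ≈ -0.600

-0.600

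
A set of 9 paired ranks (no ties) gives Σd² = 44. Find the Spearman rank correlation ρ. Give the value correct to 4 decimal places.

ρ = 1 − 6Σd² / [n(n²−1)] = 1 − 6×44 / (9×80)
  = 1 − 264/720 = 1 − 0.36667 ≈ 0.6333

0.6333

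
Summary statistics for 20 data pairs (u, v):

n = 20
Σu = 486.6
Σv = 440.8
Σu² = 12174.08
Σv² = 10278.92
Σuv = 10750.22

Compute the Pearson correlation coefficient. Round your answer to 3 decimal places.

0.059

r = (nΣuv − ΣuΣv) / √[(nΣu² − (Σu)²)(nΣv² − (Σv)²)]
Numerator: 20×10750.22 − 486.6×440.8 = 511.12
Denominator: √[(243481.6 − 236779.56)(205578.4 − 194304.64)] = √[6702.04 × 11273.76] = 8692.3639
r = 511.12 / 8692.3639 ≈ 0.059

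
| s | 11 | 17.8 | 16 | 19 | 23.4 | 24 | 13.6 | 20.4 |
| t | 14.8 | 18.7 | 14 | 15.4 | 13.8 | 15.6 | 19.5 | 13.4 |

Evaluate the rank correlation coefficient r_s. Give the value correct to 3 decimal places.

Rank s: 1, 4, 3, 5, 7, 8, 2, 6
Rank t: 4, 7, 3, 5, 2, 6, 8, 1
d = rank(s) − rank(t): -3, -3, 0, 0, 5, 2, -6, 5; Σd² = 108
ρ = 1 − 6Σd² / [n(n²−1)] = 1 − 6×108 / (8×63) = 1 − 648/504 ≈ -0.286

-0.286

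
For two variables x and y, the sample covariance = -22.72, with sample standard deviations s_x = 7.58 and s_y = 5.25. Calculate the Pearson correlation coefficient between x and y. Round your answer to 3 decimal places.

-0.571

r = Cov(x,y) / (s_x · s_y) = -22.72 / (7.58 × 5.25)
  = -22.72 / 39.7950 ≈ -0.571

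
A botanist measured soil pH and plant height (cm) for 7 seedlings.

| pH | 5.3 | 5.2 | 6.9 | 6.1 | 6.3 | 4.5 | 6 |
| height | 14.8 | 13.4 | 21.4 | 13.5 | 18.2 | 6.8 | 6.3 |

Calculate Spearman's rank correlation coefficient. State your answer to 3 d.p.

0.714

Rank pH: 3, 2, 7, 5, 6, 1, 4
Rank height: 5, 3, 7, 4, 6, 2, 1
d = rank(pH) − rank(height): -2, -1, 0, 1, 0, -1, 3; Σd² = 16
ρ = 1 − 6Σd² / [n(n²−1)] = 1 − 6×16 / (7×48) = 1 − 96/336 ≈ 0.714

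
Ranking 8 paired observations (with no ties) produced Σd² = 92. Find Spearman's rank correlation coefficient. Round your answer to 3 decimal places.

-0.095

ρ = 1 − 6Σd² / [n(n²−1)] = 1 − 6×92 / (8×63)
  = 1 − 552/504 = 1 − 1.0952 ≈ -0.095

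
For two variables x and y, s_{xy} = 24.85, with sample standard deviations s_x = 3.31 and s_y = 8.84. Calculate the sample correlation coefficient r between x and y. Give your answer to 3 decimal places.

0.849

r = Cov(x,y) / (s_x · s_y) = 24.85 / (3.31 × 8.84)
  = 24.85 / 29.2604 ≈ 0.849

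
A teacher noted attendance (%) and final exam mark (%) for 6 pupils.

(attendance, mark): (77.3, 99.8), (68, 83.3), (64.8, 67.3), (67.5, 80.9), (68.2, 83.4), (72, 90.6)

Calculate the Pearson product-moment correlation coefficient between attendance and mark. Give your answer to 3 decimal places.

n = 6, Σx = 417.8, Σy = 505.3, Σx² = 29189.82, Σy² = 43136.95, Σxy = 35411.81
nΣxy − ΣxΣy = 212470.86 − 211114.34 = 1356.52
nΣx² − (Σx)² = 175138.92 − 174556.84 = 582.08; nΣy² − (Σy)² = 258821.7 − 255328.09 = 3493.61
r = 1356.52 / √(582.08 × 3493.61) = 1356.52 / 1426.0296 ≈ 0.951

0.951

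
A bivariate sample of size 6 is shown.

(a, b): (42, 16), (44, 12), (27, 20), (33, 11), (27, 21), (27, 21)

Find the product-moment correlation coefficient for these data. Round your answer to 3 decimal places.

n = 6, Σa = 200, Σb = 101, Σa² = 6976, Σb² = 1803, Σab = 3237
nΣab − ΣaΣb = 19422 − 20200 = -778
nΣa² − (Σa)² = 41856 − 40000 = 1856; nΣb² − (Σb)² = 10818 − 10201 = 617
r = -778 / √(1856 × 617) = -778 / 1070.1178 ≈ -0.727

-0.727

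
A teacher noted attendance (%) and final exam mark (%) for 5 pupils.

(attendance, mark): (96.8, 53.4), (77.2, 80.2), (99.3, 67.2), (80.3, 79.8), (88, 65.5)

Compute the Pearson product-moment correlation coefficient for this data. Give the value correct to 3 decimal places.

-0.830

n = 5, Σx = 441.6, Σy = 346.1, Σx² = 39382.66, Σy² = 24457.73, Σxy = 30205.46
nΣxy − ΣxΣy = 151027.3 − 152837.76 = -1810.46
nΣx² − (Σx)² = 196913.3 − 195010.56 = 1902.74; nΣy² − (Σy)² = 122288.65 − 119785.21 = 2503.44
r = -1810.46 / √(1902.74 × 2503.44) = -1810.46 / 2182.5204 ≈ -0.830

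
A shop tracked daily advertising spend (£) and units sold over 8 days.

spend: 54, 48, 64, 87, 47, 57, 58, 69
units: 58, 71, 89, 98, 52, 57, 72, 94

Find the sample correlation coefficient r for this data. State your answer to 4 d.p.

n = 8, Σx = 484, Σy = 591, Σx² = 30468, Σy² = 45903, Σxy = 37117
nΣxy − ΣxΣy = 296936 − 286044 = 10892
nΣx² − (Σx)² = 243744 − 234256 = 9488; nΣy² − (Σy)² = 367224 − 349281 = 17943
r = 10892 / √(9488 × 17943) = 10892 / 13047.7272 ≈ 0.8348

0.8348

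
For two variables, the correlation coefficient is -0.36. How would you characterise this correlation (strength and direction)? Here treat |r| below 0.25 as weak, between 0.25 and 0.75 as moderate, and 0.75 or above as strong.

r = -0.36 < 0 so the relationship is negative.
|r| = 0.36, which falls in the moderate range.

moderate negative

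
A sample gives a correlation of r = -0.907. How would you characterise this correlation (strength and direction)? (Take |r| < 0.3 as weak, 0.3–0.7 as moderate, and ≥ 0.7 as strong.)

r = -0.907 < 0 so the relationship is negative.
|r| = 0.907, which falls in the strong range.

strong negative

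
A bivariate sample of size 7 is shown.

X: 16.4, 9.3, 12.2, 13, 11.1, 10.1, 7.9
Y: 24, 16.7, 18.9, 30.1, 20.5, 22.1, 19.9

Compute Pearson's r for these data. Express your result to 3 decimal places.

0.541

n = 7, ΣX = 80, ΣY = 152.2, ΣX² = 960.92, ΣY² = 3422.78, ΣXY = 1778.76
nΣXY − ΣXΣY = 12451.32 − 12176 = 275.32
nΣX² − (ΣX)² = 6726.44 − 6400 = 326.44; nΣY² − (ΣY)² = 23959.46 − 23164.84 = 794.62
r = 275.32 / √(326.44 × 794.62) = 275.32 / 509.3091 ≈ 0.541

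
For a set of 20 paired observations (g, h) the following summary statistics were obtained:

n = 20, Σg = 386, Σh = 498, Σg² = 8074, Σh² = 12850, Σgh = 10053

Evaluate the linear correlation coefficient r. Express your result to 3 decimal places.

r = (nΣgh − ΣgΣh) / √[(nΣg² − (Σg)²)(nΣh² − (Σh)²)]
Numerator: 20×10053 − 386×498 = 8832
Denominator: √[(161480 − 148996)(257000 − 248004)] = √[12484 × 8996] = 10597.4555
r = 8832 / 10597.4555 ≈ 0.833

0.833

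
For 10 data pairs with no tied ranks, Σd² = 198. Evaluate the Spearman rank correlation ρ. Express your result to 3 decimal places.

ρ = 1 − 6Σd² / [n(n²−1)] = 1 − 6×198 / (10×99)
  = 1 − 1188/990 = 1 − 1.2000 ≈ -0.200

-0.200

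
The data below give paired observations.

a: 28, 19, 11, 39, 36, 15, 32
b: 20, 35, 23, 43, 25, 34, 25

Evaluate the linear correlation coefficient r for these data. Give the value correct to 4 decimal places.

0.1752

n = 7, Σa = 180, Σb = 205, Σa² = 5332, Σb² = 6409, Σab = 5365
nΣab − ΣaΣb = 37555 − 36900 = 655
nΣa² − (Σa)² = 37324 − 32400 = 4924; nΣb² − (Σb)² = 44863 − 42025 = 2838
r = 655 / √(4924 × 2838) = 655 / 3738.2231 ≈ 0.1752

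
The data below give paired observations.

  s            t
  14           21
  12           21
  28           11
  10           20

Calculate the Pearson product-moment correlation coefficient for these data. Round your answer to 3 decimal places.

n = 4, Σs = 64, Σt = 73, Σs² = 1224, Σt² = 1403, Σst = 1054
nΣst − ΣsΣt = 4216 − 4672 = -456
nΣs² − (Σs)² = 4896 − 4096 = 800; nΣt² − (Σt)² = 5612 − 5329 = 283
r = -456 / √(800 × 283) = -456 / 475.8151 ≈ -0.958

-0.958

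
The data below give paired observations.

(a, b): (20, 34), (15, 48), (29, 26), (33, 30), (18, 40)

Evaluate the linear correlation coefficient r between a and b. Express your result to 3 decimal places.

-0.869

n = 5, Σa = 115, Σb = 178, Σa² = 2879, Σb² = 6636, Σab = 3864
nΣab − ΣaΣb = 19320 − 20470 = -1150
nΣa² − (Σa)² = 14395 − 13225 = 1170; nΣb² − (Σb)² = 33180 − 31684 = 1496
r = -1150 / √(1170 × 1496) = -1150 / 1322.9966 ≈ -0.869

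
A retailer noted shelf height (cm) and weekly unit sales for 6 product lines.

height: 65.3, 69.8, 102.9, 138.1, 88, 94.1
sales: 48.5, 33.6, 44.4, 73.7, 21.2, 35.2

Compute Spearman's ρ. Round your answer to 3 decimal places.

0.371

Rank height: 1, 2, 5, 6, 3, 4
Rank sales: 5, 2, 4, 6, 1, 3
d = rank(height) − rank(sales): -4, 0, 1, 0, 2, 1; Σd² = 22
ρ = 1 − 6Σd² / [n(n²−1)] = 1 − 6×22 / (6×35) = 1 − 132/210 ≈ 0.371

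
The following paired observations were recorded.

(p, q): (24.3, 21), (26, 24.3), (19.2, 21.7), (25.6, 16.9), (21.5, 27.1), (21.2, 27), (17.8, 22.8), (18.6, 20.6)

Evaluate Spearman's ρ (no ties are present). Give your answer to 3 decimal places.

0.000

Rank p: 6, 8, 3, 7, 5, 4, 1, 2
Rank q: 3, 6, 4, 1, 8, 7, 5, 2
d = rank(p) − rank(q): 3, 2, -1, 6, -3, -3, -4, 0; Σd² = 84
ρ = 1 − 6Σd² / [n(n²−1)] = 1 − 6×84 / (8×63) = 1 − 504/504 ≈ 0.000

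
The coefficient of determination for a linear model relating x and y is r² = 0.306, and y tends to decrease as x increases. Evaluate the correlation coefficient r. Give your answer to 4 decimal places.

-0.5532

|r| = √0.306 = 0.5532
The association is negative, so r = −0.5532.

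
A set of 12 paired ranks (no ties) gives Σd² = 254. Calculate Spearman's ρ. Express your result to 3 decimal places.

ρ = 1 − 6Σd² / [n(n²−1)] = 1 − 6×254 / (12×143)
  = 1 − 1524/1716 = 1 − 0.8881 ≈ 0.112

0.112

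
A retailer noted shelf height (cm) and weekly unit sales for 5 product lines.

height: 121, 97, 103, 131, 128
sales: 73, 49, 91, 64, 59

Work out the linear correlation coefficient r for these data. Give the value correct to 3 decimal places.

-0.084

n = 5, Σx = 580, Σy = 336, Σx² = 68204, Σy² = 23588, Σxy = 38895
nΣxy − ΣxΣy = 194475 − 194880 = -405
nΣx² − (Σx)² = 341020 − 336400 = 4620; nΣy² − (Σy)² = 117940 − 112896 = 5044
r = -405 / √(4620 × 5044) = -405 / 4827.3471 ≈ -0.084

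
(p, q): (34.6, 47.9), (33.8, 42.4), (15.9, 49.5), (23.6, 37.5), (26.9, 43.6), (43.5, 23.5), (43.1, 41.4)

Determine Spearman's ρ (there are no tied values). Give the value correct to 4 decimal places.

Rank p: 5, 4, 1, 2, 3, 7, 6
Rank q: 6, 4, 7, 2, 5, 1, 3
d = rank(p) − rank(q): -1, 0, -6, 0, -2, 6, 3; Σd² = 86
ρ = 1 − 6Σd² / [n(n²−1)] = 1 − 6×86 / (7×48) = 1 − 516/336 ≈ -0.5357

-0.5357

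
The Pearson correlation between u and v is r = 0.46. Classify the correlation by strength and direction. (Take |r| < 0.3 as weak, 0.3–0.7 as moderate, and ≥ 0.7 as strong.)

r = 0.46 > 0 so the relationship is positive.
|r| = 0.46, which falls in the moderate range.

moderate positive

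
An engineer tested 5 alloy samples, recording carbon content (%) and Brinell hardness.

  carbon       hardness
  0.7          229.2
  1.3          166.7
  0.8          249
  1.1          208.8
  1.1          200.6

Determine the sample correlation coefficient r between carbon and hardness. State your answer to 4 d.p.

-0.9082

n = 5, Σx = 5, Σy = 1054.3, Σx² = 5.24, Σy² = 226160.33, Σxy = 1026.69
nΣxy − ΣxΣy = 5133.45 − 5271.5 = -138.05
nΣx² − (Σx)² = 26.2 − 25 = 1.2; nΣy² − (Σy)² = 1130801.65 − 1111548.49 = 19253.16
r = -138.05 / √(1.2 × 19253.16) = -138.05 / 151.9993 ≈ -0.9082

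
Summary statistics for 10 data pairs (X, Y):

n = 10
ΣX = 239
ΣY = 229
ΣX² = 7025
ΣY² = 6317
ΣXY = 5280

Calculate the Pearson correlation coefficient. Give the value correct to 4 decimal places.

r = (nΣXY − ΣXΣY) / √[(nΣX² − (ΣX)²)(nΣY² − (ΣY)²)]
Numerator: 10×5280 − 239×229 = -1931
Denominator: √[(70250 − 57121)(63170 − 52441)] = √[13129 × 10729] = 11868.4894
r = -1931 / 11868.4894 ≈ -0.1627

-0.1627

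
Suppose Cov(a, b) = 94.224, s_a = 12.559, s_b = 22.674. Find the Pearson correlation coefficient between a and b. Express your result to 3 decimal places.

0.331

r = Cov(a,b) / (s_a · s_b) = 94.224 / (12.559 × 22.674)
  = 94.224 / 284.7628 ≈ 0.331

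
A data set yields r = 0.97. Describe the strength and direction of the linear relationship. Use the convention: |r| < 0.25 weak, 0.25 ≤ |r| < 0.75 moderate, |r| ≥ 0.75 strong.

r = 0.97 > 0 so the relationship is positive.
|r| = 0.97, which falls in the strong range.

strong positive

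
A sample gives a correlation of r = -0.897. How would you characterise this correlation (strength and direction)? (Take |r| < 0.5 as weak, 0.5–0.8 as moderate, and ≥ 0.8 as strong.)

strong negative

r = -0.897 < 0 so the relationship is negative.
|r| = 0.897, which falls in the strong range.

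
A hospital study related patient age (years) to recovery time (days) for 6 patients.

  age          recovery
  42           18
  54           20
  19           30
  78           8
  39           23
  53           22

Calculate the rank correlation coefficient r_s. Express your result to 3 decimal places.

-0.829

Rank age: 3, 5, 1, 6, 2, 4
Rank recovery: 2, 3, 6, 1, 5, 4
d = rank(age) − rank(recovery): 1, 2, -5, 5, -3, 0; Σd² = 64
ρ = 1 − 6Σd² / [n(n²−1)] = 1 − 6×64 / (6×35) = 1 − 384/210 ≈ -0.829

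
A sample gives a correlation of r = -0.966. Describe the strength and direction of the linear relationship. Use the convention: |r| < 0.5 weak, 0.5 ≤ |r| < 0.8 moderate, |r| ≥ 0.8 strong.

strong negative

r = -0.966 < 0 so the relationship is negative.
|r| = 0.966, which falls in the strong range.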